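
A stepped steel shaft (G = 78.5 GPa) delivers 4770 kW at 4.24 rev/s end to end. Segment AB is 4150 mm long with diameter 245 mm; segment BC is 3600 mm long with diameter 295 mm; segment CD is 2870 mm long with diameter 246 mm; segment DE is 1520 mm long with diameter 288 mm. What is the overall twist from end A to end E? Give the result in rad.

ω = 2π·4.24 = 26.64 rad/s, so T = P/ω = 4770×10³ / 26.64 = 179000 N·m.
J_AB = π(0.245)⁴/32 = 3.54×10^-4 m⁴; J_BC = π(0.295)⁴/32 = 7.44×10^-4 m⁴; J_CD = π(0.246)⁴/32 = 3.60×10^-4 m⁴; J_DE = π(0.288)⁴/32 = 6.75×10^-4 m⁴.
θ = (T/G)·Σ L_i/J_i = (179000/78.5×10⁹)·(4.15/3.54×10^-4 + 3.60/7.44×10^-4 + 2.87/3.60×10^-4 + 1.52/6.75×10^-4) = 0.06114 rad.

0.0611 rad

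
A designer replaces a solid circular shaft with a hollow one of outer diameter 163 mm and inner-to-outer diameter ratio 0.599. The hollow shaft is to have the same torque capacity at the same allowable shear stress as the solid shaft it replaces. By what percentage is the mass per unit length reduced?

Equal τ_max and T ⇒ the solid shaft needs d_s³ = d_o³(1−k⁴), so d_s = 163·(1−0.599⁴)^(1/3) = 155.7 mm.
Area ratio A_h/A_s = d_o²(1−k²)/d_s² = (1−k²)/(1−k⁴)^(2/3) = 0.7029.
Mass saving = 1 − 0.7029 = 29.7 %.

29.7 %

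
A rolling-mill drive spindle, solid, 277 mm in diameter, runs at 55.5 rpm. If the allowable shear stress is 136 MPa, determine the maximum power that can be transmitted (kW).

J = πd⁴/32 = π(0.277)⁴/32 = 5.780×10^-4 m⁴.
T_max = τ_allow·J/r = 1.36×10^8 × 5.780×10^-4 / 0.139 = 567600 N·m.
ω = 2π·55.5/60 = 5.812 rad/s, so P_max = T_max·ω = 3.299×10^6 W.

3300 kW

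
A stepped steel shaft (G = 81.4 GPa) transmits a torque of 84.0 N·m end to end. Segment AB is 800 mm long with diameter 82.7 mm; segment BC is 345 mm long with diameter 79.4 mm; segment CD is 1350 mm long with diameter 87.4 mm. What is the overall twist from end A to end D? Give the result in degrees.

J_AB = π(0.0827)⁴/32 = 4.59×10^-6 m⁴; J_BC = π(0.0794)⁴/32 = 3.90×10^-6 m⁴; J_CD = π(0.0874)⁴/32 = 5.73×10^-6 m⁴.
θ = (T/G)·Σ L_i/J_i = (84.00/81.4×10⁹)·(0.800/4.59×10^-6 + 0.345/3.90×10^-6 + 1.35/5.73×10^-6) = 5.142×10^-4 rad.

0.0295°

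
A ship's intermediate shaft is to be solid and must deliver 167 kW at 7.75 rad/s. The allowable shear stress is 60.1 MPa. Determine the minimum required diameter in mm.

ω = 7.75 rad/s, so T = P/ω = 167×10³ / 7.750 = 21550 N·m.
For a solid shaft τ_max = 16T/(πd³), so d = (16T/(π τ_allow))^(1/3) = (16·21550/(π·6.01×10^7))^(1/3) = 0.1222 m.

122 mm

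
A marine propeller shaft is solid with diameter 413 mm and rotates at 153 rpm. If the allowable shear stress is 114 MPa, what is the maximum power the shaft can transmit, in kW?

J = πd⁴/32 = π(0.413)⁴/32 = 2.856×10^-3 m⁴.
T_max = τ_allow·J/r = 1.14×10^8 × 2.856×10^-3 / 0.206 = 1.577e6 N·m.
ω = 2π·153/60 = 16.02 rad/s, so P_max = T_max·ω = 2.526×10^7 W.

25300 kW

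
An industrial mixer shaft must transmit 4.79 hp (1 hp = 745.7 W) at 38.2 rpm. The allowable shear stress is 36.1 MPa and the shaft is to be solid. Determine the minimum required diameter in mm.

50.1 mm

ω = 2π·38.2/60 = 4.000 rad/s, so T = P/ω = 4.79×745.7 / 4.000 = 892.9 N·m.
For a solid shaft τ_max = 16T/(πd³), so d = (16T/(π τ_allow))^(1/3) = (16·892.9/(π·3.61×10^7))^(1/3) = 0.05013 m.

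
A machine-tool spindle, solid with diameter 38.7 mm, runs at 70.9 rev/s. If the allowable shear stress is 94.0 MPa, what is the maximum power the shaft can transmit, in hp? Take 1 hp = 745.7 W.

639 hp

J = πd⁴/32 = π(0.0387)⁴/32 = 2.202×10^-7 m⁴.
T_max = τ_allow·J/r = 9.40×10^7 × 2.202×10^-7 / 0.0194 = 1070 N·m.
ω = 2π·70.9 = 445.5 rad/s, so P_max = T_max·ω = 4.766×10^5 W.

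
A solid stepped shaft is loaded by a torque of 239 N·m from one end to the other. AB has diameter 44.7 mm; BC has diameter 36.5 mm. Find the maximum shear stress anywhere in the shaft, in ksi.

3.63 ksi

Under the same torque, τ_max = 16T/(πd³) is largest where d is smallest — segment BC (d = 36.5 mm).
τ_max = 16·239.0/(π·(0.0365)³) = 2.503×10^7 Pa.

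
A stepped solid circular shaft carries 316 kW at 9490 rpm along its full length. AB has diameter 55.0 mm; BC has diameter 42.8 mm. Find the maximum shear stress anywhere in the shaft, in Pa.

ω = 2π·9490/60 = 993.8 rad/s, so T = P/ω = 316×10³ / 993.8 = 318.0 N·m.
Under the same torque, τ_max = 16T/(πd³) is largest where d is smallest — segment BC (d = 42.8 mm).
τ_max = 16·318.0/(π·(0.0428)³) = 2.066×10^7 Pa.

2.07e7 Pa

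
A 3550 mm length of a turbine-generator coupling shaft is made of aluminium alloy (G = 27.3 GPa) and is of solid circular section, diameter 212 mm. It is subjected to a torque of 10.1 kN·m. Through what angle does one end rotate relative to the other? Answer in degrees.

0.379°

J = πd⁴/32 = π(0.212)⁴/32 = 1.983×10^-4 m⁴.
θ = T·L/(G·J) = 10100 × 3.55 / (27.3×10⁹ × 1.983×10^-4) = 6.623×10^-3 rad.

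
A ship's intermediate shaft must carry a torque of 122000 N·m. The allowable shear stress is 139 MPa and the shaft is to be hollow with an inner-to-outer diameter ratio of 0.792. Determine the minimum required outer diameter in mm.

For a hollow shaft with d_i/d_o = 0.792: τ_max = 16T/(π d_o³ (1−k⁴)), so d_o = [16T/(π τ_allow (1−k⁴))]^(1/3) = [16·122000/(π·1.39×10^8·0.6065)]^(1/3) = 0.1946 m.

195 mm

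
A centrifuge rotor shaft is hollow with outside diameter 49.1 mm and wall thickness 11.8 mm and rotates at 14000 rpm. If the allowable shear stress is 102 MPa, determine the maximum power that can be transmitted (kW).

3220 kW

J = π(d_o⁴ − d_i⁴)/32 = π(0.0491⁴ − 0.0255⁴)/32 = 5.291×10^-7 m⁴.
T_max = τ_allow·J/r = 1.02×10^8 × 5.291×10^-7 / 0.0246 = 2198 N·m.
ω = 2π·14000/60 = 1466 rad/s, so P_max = T_max·ω = 3.223×10^6 W.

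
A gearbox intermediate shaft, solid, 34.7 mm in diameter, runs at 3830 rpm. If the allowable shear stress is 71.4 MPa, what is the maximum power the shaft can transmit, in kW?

235 kW

J = πd⁴/32 = π(0.0347)⁴/32 = 1.423×10^-7 m⁴.
T_max = τ_allow·J/r = 7.14×10^7 × 1.423×10^-7 / 0.0174 = 585.8 N·m.
ω = 2π·3830/60 = 401.1 rad/s, so P_max = T_max·ω = 2.349×10^5 W.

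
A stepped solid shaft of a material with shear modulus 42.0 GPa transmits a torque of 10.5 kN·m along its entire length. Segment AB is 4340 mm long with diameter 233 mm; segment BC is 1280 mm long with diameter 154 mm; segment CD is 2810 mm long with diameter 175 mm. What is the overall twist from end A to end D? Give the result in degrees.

0.984°

J_AB = π(0.233)⁴/32 = 2.89×10^-4 m⁴; J_BC = π(0.154)⁴/32 = 5.52×10^-5 m⁴; J_CD = π(0.175)⁴/32 = 9.21×10^-5 m⁴.
θ = (T/G)·Σ L_i/J_i = (10500/42.0×10⁹)·(4.34/2.89×10^-4 + 1.28/5.52×10^-5 + 2.81/9.21×10^-5) = 0.01717 rad.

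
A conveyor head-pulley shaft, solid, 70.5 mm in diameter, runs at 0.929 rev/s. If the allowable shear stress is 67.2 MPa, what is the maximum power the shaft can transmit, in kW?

J = πd⁴/32 = π(0.0705)⁴/32 = 2.425×10^-6 m⁴.
T_max = τ_allow·J/r = 6.72×10^7 × 2.425×10^-6 / 0.0352 = 4623 N·m.
ω = 2π·0.929 = 5.837 rad/s, so P_max = T_max·ω = 2.699×10^4 W.

27.0 kW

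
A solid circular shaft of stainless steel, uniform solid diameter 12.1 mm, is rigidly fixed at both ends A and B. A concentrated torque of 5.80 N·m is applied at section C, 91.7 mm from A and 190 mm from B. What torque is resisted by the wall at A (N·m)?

3.91 N·m

With uniform GJ and both ends fixed, compatibility θ_AC = θ_CB gives T_A·a = T_B·b, together with T_A + T_B = T₀.
T_A = T₀·b/(a+b) = 5.800·190/281.7 = 3.912 N·m; T_B = 1.888 N·m.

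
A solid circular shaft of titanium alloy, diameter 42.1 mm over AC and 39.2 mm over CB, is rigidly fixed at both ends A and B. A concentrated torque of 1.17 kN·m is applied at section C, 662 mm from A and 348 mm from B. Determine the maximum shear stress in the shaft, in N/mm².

58.2 N/mm²

Compatibility: T_A·a/J_AC = T_B·b/J_CB with T_A + T_B = T₀.
J_AC = 3.08×10^-7 m⁴, J_CB = 2.32×10^-7 m⁴, so T_A = T₀·(J_AC/a)/((J_AC/a)+(J_CB/b)) = 481.5 N·m, T_B = 688.5 N·m.
τ in each portion: τ_AC = 3.29×10^7 Pa, τ_CB = 5.82×10^7 Pa; maximum is in CB.
τ_max = T_CB·r/J = 688.5·0.0196/2.32×10^-7 = 5.821×10^7 Pa.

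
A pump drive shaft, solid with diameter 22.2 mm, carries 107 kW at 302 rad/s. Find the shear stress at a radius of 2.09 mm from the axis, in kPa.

31100 kPa

ω = 302 rad/s, so T = P/ω = 107×10³ / 302.0 = 354.3 N·m.
J = πd⁴/32 = π(0.0222)⁴/32 = 2.385×10^-8 m⁴.
Shear stress varies linearly with radius: τ = T·r/J = 354.3 × 0.00209 / 2.385×10^-8 = 3.105×10^7 Pa.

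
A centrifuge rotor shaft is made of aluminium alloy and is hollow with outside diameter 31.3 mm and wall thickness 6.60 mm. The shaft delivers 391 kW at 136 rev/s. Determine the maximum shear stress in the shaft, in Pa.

ω = 2π·136 = 854.5 rad/s, so T = P/ω = 391×10³ / 854.5 = 457.6 N·m.
J = π(d_o⁴ − d_i⁴)/32 = π(0.0313⁴ − 0.0181⁴)/32 = 8.369×10^-8 m⁴.
τ_max = T·r/J = 457.6 × 0.0157 / 8.369×10^-8 = 8.557×10^7 Pa.

8.56e7 Pa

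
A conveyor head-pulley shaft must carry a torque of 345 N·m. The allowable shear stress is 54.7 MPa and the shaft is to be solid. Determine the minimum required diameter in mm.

For a solid shaft τ_max = 16T/(πd³), so d = (16T/(π τ_allow))^(1/3) = (16·345.0/(π·5.47×10^7))^(1/3) = 0.03179 m.

31.8 mm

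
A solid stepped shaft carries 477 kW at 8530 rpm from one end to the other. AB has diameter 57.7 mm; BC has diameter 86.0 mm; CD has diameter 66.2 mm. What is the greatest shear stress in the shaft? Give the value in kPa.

ω = 2π·8530/60 = 893.3 rad/s, so T = P/ω = 477×10³ / 893.3 = 534.0 N·m.
Under the same torque, τ_max = 16T/(πd³) is largest where d is smallest — segment AB (d = 57.7 mm).
τ_max = 16·534.0/(π·(0.0577)³) = 1.416×10^7 Pa.

14200 kPa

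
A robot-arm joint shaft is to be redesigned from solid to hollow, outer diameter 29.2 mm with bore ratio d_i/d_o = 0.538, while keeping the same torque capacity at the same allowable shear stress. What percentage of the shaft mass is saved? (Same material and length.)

24.7 %

Equal τ_max and T ⇒ the solid shaft needs d_s³ = d_o³(1−k⁴), so d_s = 29.2·(1−0.538⁴)^(1/3) = 28.36 mm.
Area ratio A_h/A_s = d_o²(1−k²)/d_s² = (1−k²)/(1−k⁴)^(2/3) = 0.7532.
Mass saving = 1 − 0.7532 = 24.7 %.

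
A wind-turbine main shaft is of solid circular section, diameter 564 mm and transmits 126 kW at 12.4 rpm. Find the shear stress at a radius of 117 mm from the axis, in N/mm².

1.14 N/mm²

ω = 2π·12.4/60 = 1.299 rad/s, so T = P/ω = 126×10³ / 1.299 = 97030 N·m.
J = πd⁴/32 = π(0.564)⁴/32 = 9.934×10^-3 m⁴.
Shear stress varies linearly with radius: τ = T·r/J = 97030 × 0.117 / 9.934×10^-3 = 1.143×10^6 Pa.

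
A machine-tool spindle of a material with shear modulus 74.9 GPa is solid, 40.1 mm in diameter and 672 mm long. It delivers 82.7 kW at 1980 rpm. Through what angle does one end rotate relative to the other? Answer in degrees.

ω = 2π·1980/60 = 207.3 rad/s, so T = P/ω = 82.7×10³ / 207.3 = 398.9 N·m.
J = πd⁴/32 = π(0.0401)⁴/32 = 2.539×10^-7 m⁴.
θ = T·L/(G·J) = 398.9 × 0.672 / (74.9×10⁹ × 2.539×10^-7) = 0.01410 rad.

0.808°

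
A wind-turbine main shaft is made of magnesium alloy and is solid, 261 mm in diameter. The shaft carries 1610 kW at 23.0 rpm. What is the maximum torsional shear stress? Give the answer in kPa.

191000 kPa

ω = 2π·23.0/60 = 2.409 rad/s, so T = P/ω = 1610×10³ / 2.409 = 668500 N·m.
J = πd⁴/32 = π(0.261)⁴/32 = 4.556×10^-4 m⁴.
τ_max = T·r/J = 668500 × 0.131 / 4.556×10^-4 = 1.915×10^8 Pa.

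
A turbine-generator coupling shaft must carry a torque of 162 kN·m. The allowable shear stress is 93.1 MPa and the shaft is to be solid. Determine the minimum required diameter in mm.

207 mm

For a solid shaft τ_max = 16T/(πd³), so d = (16T/(π τ_allow))^(1/3) = (16·162000/(π·9.31×10^7))^(1/3) = 0.2069 m.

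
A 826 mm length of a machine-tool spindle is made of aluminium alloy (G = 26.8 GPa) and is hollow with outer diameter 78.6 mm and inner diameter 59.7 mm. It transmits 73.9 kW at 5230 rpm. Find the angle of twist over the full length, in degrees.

ω = 2π·5230/60 = 547.7 rad/s, so T = P/ω = 73.9×10³ / 547.7 = 134.9 N·m.
J = π(d_o⁴ − d_i⁴)/32 = π(0.0786⁴ − 0.0597⁴)/32 = 2.500×10^-6 m⁴.
θ = T·L/(G·J) = 134.9 × 0.826 / (26.8×10⁹ × 2.500×10^-6) = 1.664×10^-3 rad.

0.0953°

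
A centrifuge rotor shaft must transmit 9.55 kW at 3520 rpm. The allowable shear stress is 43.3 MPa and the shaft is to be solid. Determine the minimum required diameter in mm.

ω = 2π·3520/60 = 368.6 rad/s, so T = P/ω = 9.55×10³ / 368.6 = 25.91 N·m.
For a solid shaft τ_max = 16T/(πd³), so d = (16T/(π τ_allow))^(1/3) = (16·25.91/(π·4.33×10^7))^(1/3) = 0.01450 m.

14.5 mm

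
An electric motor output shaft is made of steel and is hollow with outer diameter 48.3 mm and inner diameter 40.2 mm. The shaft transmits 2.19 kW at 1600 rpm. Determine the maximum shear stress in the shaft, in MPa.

1.14 MPa

ω = 2π·1600/60 = 167.6 rad/s, so T = P/ω = 2.19×10³ / 167.6 = 13.07 N·m.
J = π(d_o⁴ − d_i⁴)/32 = π(0.0483⁴ − 0.0402⁴)/32 = 2.779×10^-7 m⁴.
τ_max = T·r/J = 13.07 × 0.0241 / 2.779×10^-7 = 1.136×10^6 Pa.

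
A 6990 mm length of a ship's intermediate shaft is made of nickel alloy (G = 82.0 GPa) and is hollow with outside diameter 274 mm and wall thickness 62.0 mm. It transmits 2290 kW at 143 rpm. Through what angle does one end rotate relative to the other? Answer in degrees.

1.48°

ω = 2π·143/60 = 14.97 rad/s, so T = P/ω = 2290×10³ / 14.97 = 152900 N·m.
J = π(d_o⁴ − d_i⁴)/32 = π(0.274⁴ − 0.150⁴)/32 = 5.037×10^-4 m⁴.
θ = T·L/(G·J) = 152900 × 6.99 / (82.0×10⁹ × 5.037×10^-4) = 0.02588 rad.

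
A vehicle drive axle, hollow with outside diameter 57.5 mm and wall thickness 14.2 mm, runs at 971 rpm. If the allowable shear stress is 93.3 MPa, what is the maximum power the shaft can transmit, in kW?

J = π(d_o⁴ − d_i⁴)/32 = π(0.0575⁴ − 0.0291⁴)/32 = 1.003×10^-6 m⁴.
T_max = τ_allow·J/r = 9.33×10^7 × 1.003×10^-6 / 0.0288 = 3254 N·m.
ω = 2π·971/60 = 101.7 rad/s, so P_max = T_max·ω = 3.309×10^5 W.

331 kW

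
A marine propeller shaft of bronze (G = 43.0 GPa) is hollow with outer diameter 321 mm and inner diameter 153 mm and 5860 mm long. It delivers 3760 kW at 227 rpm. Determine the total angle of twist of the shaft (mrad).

21.8 mrad

ω = 2π·227/60 = 23.77 rad/s, so T = P/ω = 3760×10³ / 23.77 = 158200 N·m.
J = π(d_o⁴ − d_i⁴)/32 = π(0.321⁴ − 0.153⁴)/32 = 9.886×10^-4 m⁴.
θ = T·L/(G·J) = 158200 × 5.86 / (43.0×10⁹ × 9.886×10^-4) = 0.02181 rad.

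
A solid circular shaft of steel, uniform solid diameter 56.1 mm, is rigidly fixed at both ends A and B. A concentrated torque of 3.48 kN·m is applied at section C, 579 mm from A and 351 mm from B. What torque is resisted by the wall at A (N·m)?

With uniform GJ and both ends fixed, compatibility θ_AC = θ_CB gives T_A·a = T_B·b, together with T_A + T_B = T₀.
T_A = T₀·b/(a+b) = 3480·351/930.0 = 1313 N·m; T_B = 2167 N·m.

1310 N·m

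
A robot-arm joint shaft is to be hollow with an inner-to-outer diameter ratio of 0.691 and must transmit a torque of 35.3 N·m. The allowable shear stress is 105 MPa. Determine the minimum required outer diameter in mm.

13.0 mm

For a hollow shaft with d_i/d_o = 0.691: τ_max = 16T/(π d_o³ (1−k⁴)), so d_o = [16T/(π τ_allow (1−k⁴))]^(1/3) = [16·35.30/(π·1.05×10^8·0.7720)]^(1/3) = 0.01304 m.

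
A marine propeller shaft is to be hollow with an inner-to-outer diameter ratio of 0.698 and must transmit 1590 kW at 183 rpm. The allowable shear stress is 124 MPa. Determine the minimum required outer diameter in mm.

ω = 2π·183/60 = 19.16 rad/s, so T = P/ω = 1590×10³ / 19.16 = 82970 N·m.
For a hollow shaft with d_i/d_o = 0.698: τ_max = 16T/(π d_o³ (1−k⁴)), so d_o = [16T/(π τ_allow (1−k⁴))]^(1/3) = [16·82970/(π·1.24×10^8·0.7626)]^(1/3) = 0.1647 m.

165 mm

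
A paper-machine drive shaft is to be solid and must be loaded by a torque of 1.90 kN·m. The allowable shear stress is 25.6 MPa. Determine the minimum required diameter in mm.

72.3 mm

For a solid shaft τ_max = 16T/(πd³), so d = (16T/(π τ_allow))^(1/3) = (16·1900/(π·2.56×10^7))^(1/3) = 0.07230 m.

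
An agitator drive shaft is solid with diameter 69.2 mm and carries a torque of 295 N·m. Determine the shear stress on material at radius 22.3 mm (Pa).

2.92e6 Pa

J = πd⁴/32 = π(0.0692)⁴/32 = 2.251×10^-6 m⁴.
Shear stress varies linearly with radius: τ = T·r/J = 295.0 × 0.0223 / 2.251×10^-6 = 2.922×10^6 Pa.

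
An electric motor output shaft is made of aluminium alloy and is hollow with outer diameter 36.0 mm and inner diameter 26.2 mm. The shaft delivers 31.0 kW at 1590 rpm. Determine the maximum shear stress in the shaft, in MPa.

ω = 2π·1590/60 = 166.5 rad/s, so T = P/ω = 31.0×10³ / 166.5 = 186.2 N·m.
J = π(d_o⁴ − d_i⁴)/32 = π(0.0360⁴ − 0.0262⁴)/32 = 1.186×10^-7 m⁴.
τ_max = T·r/J = 186.2 × 0.0180 / 1.186×10^-7 = 2.825×10^7 Pa.

28.2 MPa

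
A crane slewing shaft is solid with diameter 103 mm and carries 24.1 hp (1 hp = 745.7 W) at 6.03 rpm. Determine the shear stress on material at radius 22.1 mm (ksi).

ω = 2π·6.03/60 = 0.6315 rad/s, so T = P/ω = 24.1×745.7 / 0.6315 = 28460 N·m.
J = πd⁴/32 = π(0.103)⁴/32 = 1.105×10^-5 m⁴.
Shear stress varies linearly with radius: τ = T·r/J = 28460 × 0.0221 / 1.105×10^-5 = 5.692×10^7 Pa.

8.26 ksi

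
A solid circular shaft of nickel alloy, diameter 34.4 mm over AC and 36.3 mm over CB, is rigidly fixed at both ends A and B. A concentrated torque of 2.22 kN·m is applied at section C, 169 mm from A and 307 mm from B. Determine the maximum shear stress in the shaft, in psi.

Compatibility: T_A·a/J_AC = T_B·b/J_CB with T_A + T_B = T₀.
J_AC = 1.37×10^-7 m⁴, J_CB = 1.70×10^-7 m⁴, so T_A = T₀·(J_AC/a)/((J_AC/a)+(J_CB/b)) = 1319 N·m, T_B = 900.6 N·m.
τ in each portion: τ_AC = 1.65×10^8 Pa, τ_CB = 9.59×10^7 Pa; maximum is in AC.
τ_max = T_AC·r/J = 1319·0.0172/1.37×10^-7 = 1.651×10^8 Pa.

23900 psi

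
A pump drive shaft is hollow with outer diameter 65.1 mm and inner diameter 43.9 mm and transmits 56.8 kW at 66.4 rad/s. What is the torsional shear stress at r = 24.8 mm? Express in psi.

ω = 66.4 rad/s, so T = P/ω = 56.8×10³ / 66.40 = 855.4 N·m.
J = π(d_o⁴ − d_i⁴)/32 = π(0.0651⁴ − 0.0439⁴)/32 = 1.399×10^-6 m⁴.
Shear stress varies linearly with radius: τ = T·r/J = 855.4 × 0.0248 / 1.399×10^-6 = 1.517×10^7 Pa.

2200 psi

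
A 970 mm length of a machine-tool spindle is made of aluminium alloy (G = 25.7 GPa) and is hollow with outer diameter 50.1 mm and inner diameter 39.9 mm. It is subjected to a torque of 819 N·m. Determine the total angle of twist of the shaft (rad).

0.0836 rad

J = π(d_o⁴ − d_i⁴)/32 = π(0.0501⁴ − 0.0399⁴)/32 = 3.697×10^-7 m⁴.
θ = T·L/(G·J) = 819.0 × 0.970 / (25.7×10⁹ × 3.697×10^-7) = 0.08361 rad.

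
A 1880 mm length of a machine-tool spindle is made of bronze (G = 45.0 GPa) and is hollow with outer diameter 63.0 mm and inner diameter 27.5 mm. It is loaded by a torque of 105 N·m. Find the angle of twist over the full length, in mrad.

2.94 mrad

J = π(d_o⁴ − d_i⁴)/32 = π(0.0630⁴ − 0.0275⁴)/32 = 1.490×10^-6 m⁴.
θ = T·L/(G·J) = 105.0 × 1.88 / (45.0×10⁹ × 1.490×10^-6) = 2.943×10^-3 rad.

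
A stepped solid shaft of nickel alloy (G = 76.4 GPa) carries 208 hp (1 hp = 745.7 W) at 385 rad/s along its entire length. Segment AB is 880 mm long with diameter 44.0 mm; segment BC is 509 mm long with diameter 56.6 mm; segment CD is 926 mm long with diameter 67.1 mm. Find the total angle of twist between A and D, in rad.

0.0177 rad

ω = 385 rad/s, so T = P/ω = 208×745.7 / 385.0 = 402.9 N·m.
J_AB = π(0.0440)⁴/32 = 3.68×10^-7 m⁴; J_BC = π(0.0566)⁴/32 = 1.01×10^-6 m⁴; J_CD = π(0.0671)⁴/32 = 1.99×10^-6 m⁴.
θ = (T/G)·Σ L_i/J_i = (402.9/76.4×10⁹)·(0.880/3.68×10^-7 + 0.509/1.01×10^-6 + 0.926/1.99×10^-6) = 0.01773 rad.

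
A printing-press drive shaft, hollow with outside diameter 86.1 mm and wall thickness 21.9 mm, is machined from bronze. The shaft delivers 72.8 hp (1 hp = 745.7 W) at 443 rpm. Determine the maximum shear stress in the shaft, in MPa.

9.91 MPa

ω = 2π·443/60 = 46.39 rad/s, so T = P/ω = 72.8×745.7 / 46.39 = 1170 N·m.
J = π(d_o⁴ − d_i⁴)/32 = π(0.0861⁴ − 0.0423⁴)/32 = 5.081×10^-6 m⁴.
τ_max = T·r/J = 1170 × 0.0430 / 5.081×10^-6 = 9.915×10^6 Pa.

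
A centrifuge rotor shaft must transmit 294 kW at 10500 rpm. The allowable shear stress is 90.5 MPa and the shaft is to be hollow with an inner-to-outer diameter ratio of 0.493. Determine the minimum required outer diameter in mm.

25.2 mm

ω = 2π·10500/60 = 1100 rad/s, so T = P/ω = 294×10³ / 1100 = 267.4 N·m.
For a hollow shaft with d_i/d_o = 0.493: τ_max = 16T/(π d_o³ (1−k⁴)), so d_o = [16T/(π τ_allow (1−k⁴))]^(1/3) = [16·267.4/(π·9.05×10^7·0.9409)]^(1/3) = 0.02519 m.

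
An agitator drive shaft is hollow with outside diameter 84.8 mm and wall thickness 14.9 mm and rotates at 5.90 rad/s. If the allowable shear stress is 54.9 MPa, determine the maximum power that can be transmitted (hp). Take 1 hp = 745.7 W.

42.8 hp

J = π(d_o⁴ − d_i⁴)/32 = π(0.0848⁴ − 0.0550⁴)/32 = 4.178×10^-6 m⁴.
T_max = τ_allow·J/r = 5.49×10^7 × 4.178×10^-6 / 0.0424 = 5410 N·m.
ω = 5.90 rad/s, so P_max = T_max·ω = 3.192×10^4 W.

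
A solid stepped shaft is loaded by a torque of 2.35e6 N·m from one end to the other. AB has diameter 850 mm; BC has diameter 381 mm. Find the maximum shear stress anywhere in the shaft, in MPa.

Under the same torque, τ_max = 16T/(πd³) is largest where d is smallest — segment BC (d = 381 mm).
τ_max = 16·2.350e6/(π·(0.381)³) = 2.164×10^8 Pa.

216 MPa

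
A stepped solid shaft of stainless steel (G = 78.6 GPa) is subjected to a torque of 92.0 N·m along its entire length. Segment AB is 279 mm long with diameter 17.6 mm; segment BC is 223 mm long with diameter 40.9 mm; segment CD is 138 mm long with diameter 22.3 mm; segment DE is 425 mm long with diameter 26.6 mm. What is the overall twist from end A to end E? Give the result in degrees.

3.00°

J_AB = π(0.0176)⁴/32 = 9.42×10^-9 m⁴; J_BC = π(0.0409)⁴/32 = 2.75×10^-7 m⁴; J_CD = π(0.0223)⁴/32 = 2.43×10^-8 m⁴; J_DE = π(0.0266)⁴/32 = 4.92×10^-8 m⁴.
θ = (T/G)·Σ L_i/J_i = (92.00/78.6×10⁹)·(0.279/9.42×10^-9 + 0.223/2.75×10^-7 + 0.138/2.43×10^-8 + 0.425/4.92×10^-8) = 0.05239 rad.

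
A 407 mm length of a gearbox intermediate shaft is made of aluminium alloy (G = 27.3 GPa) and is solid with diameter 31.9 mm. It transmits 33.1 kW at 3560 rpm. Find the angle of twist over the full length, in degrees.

0.746°

ω = 2π·3560/60 = 372.8 rad/s, so T = P/ω = 33.1×10³ / 372.8 = 88.79 N·m.
J = πd⁴/32 = π(0.0319)⁴/32 = 1.017×10^-7 m⁴.
θ = T·L/(G·J) = 88.79 × 0.407 / (27.3×10⁹ × 1.017×10^-7) = 0.01302 rad.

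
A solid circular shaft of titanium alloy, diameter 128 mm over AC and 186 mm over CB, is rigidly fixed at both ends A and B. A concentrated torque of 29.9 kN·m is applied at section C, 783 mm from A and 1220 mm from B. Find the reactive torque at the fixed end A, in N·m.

Compatibility: T_A·a/J_AC = T_B·b/J_CB with T_A + T_B = T₀.
J_AC = 2.64×10^-5 m⁴, J_CB = 1.18×10^-4 m⁴, so T_A = T₀·(J_AC/a)/((J_AC/a)+(J_CB/b)) = 7743 N·m, T_B = 22160 N·m.

7740 N·m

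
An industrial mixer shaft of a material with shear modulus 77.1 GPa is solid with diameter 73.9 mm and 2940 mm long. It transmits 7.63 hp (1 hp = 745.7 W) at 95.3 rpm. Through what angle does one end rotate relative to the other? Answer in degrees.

0.425°

ω = 2π·95.3/60 = 9.980 rad/s, so T = P/ω = 7.63×745.7 / 9.980 = 570.1 N·m.
J = πd⁴/32 = π(0.0739)⁴/32 = 2.928×10^-6 m⁴.
θ = T·L/(G·J) = 570.1 × 2.94 / (77.1×10⁹ × 2.928×10^-6) = 7.425×10^-3 rad.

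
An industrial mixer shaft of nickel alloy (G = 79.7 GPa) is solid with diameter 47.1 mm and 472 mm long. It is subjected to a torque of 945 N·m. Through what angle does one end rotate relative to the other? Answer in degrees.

J = πd⁴/32 = π(0.0471)⁴/32 = 4.832×10^-7 m⁴.
θ = T·L/(G·J) = 945.0 × 0.472 / (79.7×10⁹ × 4.832×10^-7) = 0.01158 rad.

0.664°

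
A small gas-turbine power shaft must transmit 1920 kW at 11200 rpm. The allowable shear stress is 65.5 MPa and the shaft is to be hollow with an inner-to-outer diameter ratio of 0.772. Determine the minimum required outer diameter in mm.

ω = 2π·11200/60 = 1173 rad/s, so T = P/ω = 1920×10³ / 1173 = 1637 N·m.
For a hollow shaft with d_i/d_o = 0.772: τ_max = 16T/(π d_o³ (1−k⁴)), so d_o = [16T/(π τ_allow (1−k⁴))]^(1/3) = [16·1637/(π·6.55×10^7·0.6448)]^(1/3) = 0.05823 m.

58.2 mm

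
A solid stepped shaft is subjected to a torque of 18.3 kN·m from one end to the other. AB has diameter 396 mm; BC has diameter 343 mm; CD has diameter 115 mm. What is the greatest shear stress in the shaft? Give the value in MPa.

61.3 MPa

Under the same torque, τ_max = 16T/(πd³) is largest where d is smallest — segment CD (d = 115 mm).
τ_max = 16·18300/(π·(0.115)³) = 6.128×10^7 Pa.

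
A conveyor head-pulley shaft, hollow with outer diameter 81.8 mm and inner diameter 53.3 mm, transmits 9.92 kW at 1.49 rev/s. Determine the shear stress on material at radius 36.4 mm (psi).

ω = 2π·1.49 = 9.362 rad/s, so T = P/ω = 9.92×10³ / 9.362 = 1060 N·m.
J = π(d_o⁴ − d_i⁴)/32 = π(0.0818⁴ − 0.0533⁴)/32 = 3.603×10^-6 m⁴.
Shear stress varies linearly with radius: τ = T·r/J = 1060 × 0.0364 / 3.603×10^-6 = 1.070×10^7 Pa.

1550 psi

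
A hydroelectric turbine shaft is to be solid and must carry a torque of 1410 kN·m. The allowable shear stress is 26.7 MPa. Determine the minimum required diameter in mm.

645 mm

For a solid shaft τ_max = 16T/(πd³), so d = (16T/(π τ_allow))^(1/3) = (16·1.410e6/(π·2.67×10^7))^(1/3) = 0.6455 m.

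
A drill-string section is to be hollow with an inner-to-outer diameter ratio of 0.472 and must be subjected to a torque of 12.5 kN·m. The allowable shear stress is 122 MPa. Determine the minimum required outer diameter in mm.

For a hollow shaft with d_i/d_o = 0.472: τ_max = 16T/(π d_o³ (1−k⁴)), so d_o = [16T/(π τ_allow (1−k⁴))]^(1/3) = [16·12500/(π·1.22×10^8·0.9504)]^(1/3) = 0.08189 m.

81.9 mm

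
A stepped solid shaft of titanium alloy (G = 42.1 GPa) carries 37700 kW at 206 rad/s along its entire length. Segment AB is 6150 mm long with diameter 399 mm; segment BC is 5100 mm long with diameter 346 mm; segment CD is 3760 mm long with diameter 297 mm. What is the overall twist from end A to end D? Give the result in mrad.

47.9 mrad

ω = 206 rad/s, so T = P/ω = 37700×10³ / 206.0 = 183000 N·m.
J_AB = π(0.399)⁴/32 = 2.49×10^-3 m⁴; J_BC = π(0.346)⁴/32 = 1.41×10^-3 m⁴; J_CD = π(0.297)⁴/32 = 7.64×10^-4 m⁴.
θ = (T/G)·Σ L_i/J_i = (183000/42.1×10⁹)·(6.15/2.49×10^-3 + 5.10/1.41×10^-3 + 3.76/7.64×10^-4) = 0.04790 rad.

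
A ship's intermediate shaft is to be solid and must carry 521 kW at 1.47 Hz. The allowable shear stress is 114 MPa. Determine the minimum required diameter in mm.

ω = 2π·1.47 = 9.236 rad/s, so T = P/ω = 521×10³ / 9.236 = 56410 N·m.
For a solid shaft τ_max = 16T/(πd³), so d = (16T/(π τ_allow))^(1/3) = (16·56410/(π·1.14×10^8))^(1/3) = 0.1361 m.

136 mm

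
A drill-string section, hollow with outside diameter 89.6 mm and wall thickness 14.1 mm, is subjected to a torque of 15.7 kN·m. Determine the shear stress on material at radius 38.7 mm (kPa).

J = π(d_o⁴ − d_i⁴)/32 = π(0.0896⁴ − 0.0614⁴)/32 = 4.932×10^-6 m⁴.
Shear stress varies linearly with radius: τ = T·r/J = 15700 × 0.0387 / 4.932×10^-6 = 1.232×10^8 Pa.

123000 kPa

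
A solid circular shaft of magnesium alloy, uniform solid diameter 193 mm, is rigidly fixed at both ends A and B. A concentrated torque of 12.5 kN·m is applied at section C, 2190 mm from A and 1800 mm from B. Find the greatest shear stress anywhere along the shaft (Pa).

With uniform GJ and both ends fixed, compatibility θ_AC = θ_CB gives T_A·a = T_B·b, together with T_A + T_B = T₀.
T_A = T₀·b/(a+b) = 12500·1800/3990 = 5639 N·m; T_B = 6861 N·m.
τ in each portion: τ_AC = 3.99×10^6 Pa, τ_CB = 4.86×10^6 Pa; maximum is in CB.
τ_max = T_CB·r/J = 6861·0.0965/1.36×10^-4 = 4.860×10^6 Pa.

4.86e6 Pa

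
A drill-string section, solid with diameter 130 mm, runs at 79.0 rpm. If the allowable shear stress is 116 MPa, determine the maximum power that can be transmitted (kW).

414 kW

J = πd⁴/32 = π(0.130)⁴/32 = 2.804×10^-5 m⁴.
T_max = τ_allow·J/r = 1.16×10^8 × 2.804×10^-5 / 0.0650 = 50040 N·m.
ω = 2π·79.0/60 = 8.273 rad/s, so P_max = T_max·ω = 4.140×10^5 W.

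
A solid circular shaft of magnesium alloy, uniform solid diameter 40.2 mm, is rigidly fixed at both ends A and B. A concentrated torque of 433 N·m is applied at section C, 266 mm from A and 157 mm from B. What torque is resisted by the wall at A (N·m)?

161 N·m

With uniform GJ and both ends fixed, compatibility θ_AC = θ_CB gives T_A·a = T_B·b, together with T_A + T_B = T₀.
T_A = T₀·b/(a+b) = 433.0·157/423.0 = 160.7 N·m; T_B = 272.3 N·m.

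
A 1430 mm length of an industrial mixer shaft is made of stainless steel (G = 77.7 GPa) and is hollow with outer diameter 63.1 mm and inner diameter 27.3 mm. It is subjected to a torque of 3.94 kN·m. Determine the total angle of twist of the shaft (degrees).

2.77°

J = π(d_o⁴ − d_i⁴)/32 = π(0.0631⁴ − 0.0273⁴)/32 = 1.502×10^-6 m⁴.
θ = T·L/(G·J) = 3940 × 1.43 / (77.7×10⁹ × 1.502×10^-6) = 0.04828 rad.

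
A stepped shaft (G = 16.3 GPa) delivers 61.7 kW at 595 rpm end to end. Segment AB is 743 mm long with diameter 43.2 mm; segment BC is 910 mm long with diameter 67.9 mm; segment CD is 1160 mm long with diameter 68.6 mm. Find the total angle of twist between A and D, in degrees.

10.9°

ω = 2π·595/60 = 62.31 rad/s, so T = P/ω = 61.7×10³ / 62.31 = 990.2 N·m.
J_AB = π(0.0432)⁴/32 = 3.42×10^-7 m⁴; J_BC = π(0.0679)⁴/32 = 2.09×10^-6 m⁴; J_CD = π(0.0686)⁴/32 = 2.17×10^-6 m⁴.
θ = (T/G)·Σ L_i/J_i = (990.2/16.3×10⁹)·(0.743/3.42×10^-7 + 0.910/2.09×10^-6 + 1.16/2.17×10^-6) = 0.1909 rad.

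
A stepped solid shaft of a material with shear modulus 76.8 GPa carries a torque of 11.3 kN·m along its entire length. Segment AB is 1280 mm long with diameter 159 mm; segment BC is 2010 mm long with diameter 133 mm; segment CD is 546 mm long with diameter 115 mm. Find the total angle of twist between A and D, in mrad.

J_AB = π(0.159)⁴/32 = 6.27×10^-5 m⁴; J_BC = π(0.133)⁴/32 = 3.07×10^-5 m⁴; J_CD = π(0.115)⁴/32 = 1.72×10^-5 m⁴.
θ = (T/G)·Σ L_i/J_i = (11300/76.8×10⁹)·(1.28/6.27×10^-5 + 2.01/3.07×10^-5 + 0.546/1.72×10^-5) = 0.01731 rad.

17.3 mrad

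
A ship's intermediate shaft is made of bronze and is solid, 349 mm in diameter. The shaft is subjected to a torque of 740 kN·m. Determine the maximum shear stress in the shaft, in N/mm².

J = πd⁴/32 = π(0.349)⁴/32 = 1.456×10^-3 m⁴.
τ_max = T·r/J = 740000 × 0.174 / 1.456×10^-3 = 8.866×10^7 Pa.

88.7 N/mm²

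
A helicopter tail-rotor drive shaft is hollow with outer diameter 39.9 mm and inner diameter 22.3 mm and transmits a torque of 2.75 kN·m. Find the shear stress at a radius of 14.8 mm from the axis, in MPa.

181 MPa

J = π(d_o⁴ − d_i⁴)/32 = π(0.0399⁴ − 0.0223⁴)/32 = 2.245×10^-7 m⁴.
Shear stress varies linearly with radius: τ = T·r/J = 2750 × 0.0148 / 2.245×10^-7 = 1.813×10^8 Pa.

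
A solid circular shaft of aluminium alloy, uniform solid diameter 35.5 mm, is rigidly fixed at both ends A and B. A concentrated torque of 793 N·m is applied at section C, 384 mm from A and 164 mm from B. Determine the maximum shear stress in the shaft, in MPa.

63.3 MPa

With uniform GJ and both ends fixed, compatibility θ_AC = θ_CB gives T_A·a = T_B·b, together with T_A + T_B = T₀.
T_A = T₀·b/(a+b) = 793.0·164/548.0 = 237.3 N·m; T_B = 555.7 N·m.
τ in each portion: τ_AC = 2.70×10^7 Pa, τ_CB = 6.33×10^7 Pa; maximum is in CB.
τ_max = T_CB·r/J = 555.7·0.0177/1.56×10^-7 = 6.326×10^7 Pa.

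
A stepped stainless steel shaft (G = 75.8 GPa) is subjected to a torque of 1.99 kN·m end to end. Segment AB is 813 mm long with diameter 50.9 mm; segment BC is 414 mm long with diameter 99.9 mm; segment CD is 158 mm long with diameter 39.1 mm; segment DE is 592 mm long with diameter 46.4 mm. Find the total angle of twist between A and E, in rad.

0.0857 rad

J_AB = π(0.0509)⁴/32 = 6.59×10^-7 m⁴; J_BC = π(0.0999)⁴/32 = 9.78×10^-6 m⁴; J_CD = π(0.0391)⁴/32 = 2.29×10^-7 m⁴; J_DE = π(0.0464)⁴/32 = 4.55×10^-7 m⁴.
θ = (T/G)·Σ L_i/J_i = (1990/75.8×10⁹)·(0.813/6.59×10^-7 + 0.414/9.78×10^-6 + 0.158/2.29×10^-7 + 0.592/4.55×10^-7) = 0.08573 rad.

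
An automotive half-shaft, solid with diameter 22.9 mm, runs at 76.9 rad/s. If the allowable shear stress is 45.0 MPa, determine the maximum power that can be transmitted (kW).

8.16 kW

J = πd⁴/32 = π(0.0229)⁴/32 = 2.700×10^-8 m⁴.
T_max = τ_allow·J/r = 4.50×10^7 × 2.700×10^-8 / 0.0115 = 106.1 N·m.
ω = 76.9 rad/s, so P_max = T_max·ω = 8160 W.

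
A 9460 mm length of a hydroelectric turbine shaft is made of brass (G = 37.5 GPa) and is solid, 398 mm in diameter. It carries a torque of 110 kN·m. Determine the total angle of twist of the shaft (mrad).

J = πd⁴/32 = π(0.398)⁴/32 = 2.463×10^-3 m⁴.
θ = T·L/(G·J) = 110000 × 9.46 / (37.5×10⁹ × 2.463×10^-3) = 0.01126 rad.

11.3 mrad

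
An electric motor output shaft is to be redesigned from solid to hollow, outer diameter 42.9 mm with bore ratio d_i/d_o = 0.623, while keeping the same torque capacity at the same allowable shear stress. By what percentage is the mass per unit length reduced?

Equal τ_max and T ⇒ the solid shaft needs d_s³ = d_o³(1−k⁴), so d_s = 42.9·(1−0.623⁴)^(1/3) = 40.63 mm.
Area ratio A_h/A_s = d_o²(1−k²)/d_s² = (1−k²)/(1−k⁴)^(2/3) = 0.6822.
Mass saving = 1 − 0.6822 = 31.8 %.

31.8 %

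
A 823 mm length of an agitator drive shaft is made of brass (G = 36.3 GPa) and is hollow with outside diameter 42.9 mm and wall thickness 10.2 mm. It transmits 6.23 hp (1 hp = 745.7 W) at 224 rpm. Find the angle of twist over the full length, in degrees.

ω = 2π·224/60 = 23.46 rad/s, so T = P/ω = 6.23×745.7 / 23.46 = 198.1 N·m.
J = π(d_o⁴ − d_i⁴)/32 = π(0.0429⁴ − 0.0225⁴)/32 = 3.074×10^-7 m⁴.
θ = T·L/(G·J) = 198.1 × 0.823 / (36.3×10⁹ × 3.074×10^-7) = 0.01461 rad.

0.837°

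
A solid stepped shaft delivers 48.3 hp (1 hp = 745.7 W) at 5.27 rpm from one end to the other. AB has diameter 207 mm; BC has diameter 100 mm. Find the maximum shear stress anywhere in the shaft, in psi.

ω = 2π·5.27/60 = 0.5519 rad/s, so T = P/ω = 48.3×745.7 / 0.5519 = 65260 N·m.
Under the same torque, τ_max = 16T/(πd³) is largest where d is smallest — segment BC (d = 100 mm).
τ_max = 16·65260/(π·(0.100)³) = 3.324×10^8 Pa.

48200 psi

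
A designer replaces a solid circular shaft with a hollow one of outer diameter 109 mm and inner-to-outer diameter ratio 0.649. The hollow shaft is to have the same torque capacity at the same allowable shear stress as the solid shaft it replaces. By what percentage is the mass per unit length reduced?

Equal τ_max and T ⇒ the solid shaft needs d_s³ = d_o³(1−k⁴), so d_s = 109·(1−0.649⁴)^(1/3) = 102.1 mm.
Area ratio A_h/A_s = d_o²(1−k²)/d_s² = (1−k²)/(1−k⁴)^(2/3) = 0.6593.
Mass saving = 1 − 0.6593 = 34.1 %.

34.1 %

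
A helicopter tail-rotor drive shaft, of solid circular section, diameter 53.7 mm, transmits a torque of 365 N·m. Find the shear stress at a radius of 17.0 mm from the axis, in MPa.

J = πd⁴/32 = π(0.0537)⁴/32 = 8.164×10^-7 m⁴.
Shear stress varies linearly with radius: τ = T·r/J = 365.0 × 0.0170 / 8.164×10^-7 = 7.601×10^6 Pa.

7.60 MPa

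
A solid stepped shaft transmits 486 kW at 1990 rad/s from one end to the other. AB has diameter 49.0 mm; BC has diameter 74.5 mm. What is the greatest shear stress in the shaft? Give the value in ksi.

ω = 1990 rad/s, so T = P/ω = 486×10³ / 1990 = 244.2 N·m.
Under the same torque, τ_max = 16T/(πd³) is largest where d is smallest — segment AB (d = 49.0 mm).
τ_max = 16·244.2/(π·(0.0490)³) = 1.057×10^7 Pa.

1.53 ksi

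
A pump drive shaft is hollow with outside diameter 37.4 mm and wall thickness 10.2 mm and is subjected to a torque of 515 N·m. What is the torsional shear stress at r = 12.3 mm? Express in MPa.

J = π(d_o⁴ − d_i⁴)/32 = π(0.0374⁴ − 0.0170⁴)/32 = 1.839×10^-7 m⁴.
Shear stress varies linearly with radius: τ = T·r/J = 515.0 × 0.0123 / 1.839×10^-7 = 3.445×10^7 Pa.

34.4 MPa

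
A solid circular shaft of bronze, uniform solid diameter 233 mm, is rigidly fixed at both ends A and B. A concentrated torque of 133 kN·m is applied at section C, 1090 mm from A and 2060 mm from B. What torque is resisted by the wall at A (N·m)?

87000 N·m

With uniform GJ and both ends fixed, compatibility θ_AC = θ_CB gives T_A·a = T_B·b, together with T_A + T_B = T₀.
T_A = T₀·b/(a+b) = 133000·2060/3150 = 86980 N·m; T_B = 46020 N·m.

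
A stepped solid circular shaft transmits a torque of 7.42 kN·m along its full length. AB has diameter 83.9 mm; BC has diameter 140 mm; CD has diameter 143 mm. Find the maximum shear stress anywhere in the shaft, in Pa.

6.40e7 Pa

Under the same torque, τ_max = 16T/(πd³) is largest where d is smallest — segment AB (d = 83.9 mm).
τ_max = 16·7420/(π·(0.0839)³) = 6.399×10^7 Pa.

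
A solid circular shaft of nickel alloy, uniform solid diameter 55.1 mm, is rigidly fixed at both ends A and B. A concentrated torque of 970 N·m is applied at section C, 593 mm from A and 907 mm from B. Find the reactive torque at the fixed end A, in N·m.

With uniform GJ and both ends fixed, compatibility θ_AC = θ_CB gives T_A·a = T_B·b, together with T_A + T_B = T₀.
T_A = T₀·b/(a+b) = 970.0·907/1500 = 586.5 N·m; T_B = 383.5 N·m.

587 N·m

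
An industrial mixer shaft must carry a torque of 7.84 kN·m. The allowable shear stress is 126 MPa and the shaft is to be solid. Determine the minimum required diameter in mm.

68.2 mm

For a solid shaft τ_max = 16T/(πd³), so d = (16T/(π τ_allow))^(1/3) = (16·7840/(π·1.26×10^8))^(1/3) = 0.06818 m.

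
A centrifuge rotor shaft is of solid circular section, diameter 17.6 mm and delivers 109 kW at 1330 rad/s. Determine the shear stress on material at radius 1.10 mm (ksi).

1.39 ksi

ω = 1330 rad/s, so T = P/ω = 109×10³ / 1330 = 81.95 N·m.
J = πd⁴/32 = π(0.0176)⁴/32 = 9.420×10^-9 m⁴.
Shear stress varies linearly with radius: τ = T·r/J = 81.95 × 0.00110 / 9.420×10^-9 = 9.570×10^6 Pa.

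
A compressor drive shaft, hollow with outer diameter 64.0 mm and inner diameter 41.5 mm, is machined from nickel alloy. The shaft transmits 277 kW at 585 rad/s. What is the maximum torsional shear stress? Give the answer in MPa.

ω = 585 rad/s, so T = P/ω = 277×10³ / 585.0 = 473.5 N·m.
J = π(d_o⁴ − d_i⁴)/32 = π(0.0640⁴ − 0.0415⁴)/32 = 1.356×10^-6 m⁴.
τ_max = T·r/J = 473.5 × 0.0320 / 1.356×10^-6 = 1.117×10^7 Pa.

11.2 MPa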